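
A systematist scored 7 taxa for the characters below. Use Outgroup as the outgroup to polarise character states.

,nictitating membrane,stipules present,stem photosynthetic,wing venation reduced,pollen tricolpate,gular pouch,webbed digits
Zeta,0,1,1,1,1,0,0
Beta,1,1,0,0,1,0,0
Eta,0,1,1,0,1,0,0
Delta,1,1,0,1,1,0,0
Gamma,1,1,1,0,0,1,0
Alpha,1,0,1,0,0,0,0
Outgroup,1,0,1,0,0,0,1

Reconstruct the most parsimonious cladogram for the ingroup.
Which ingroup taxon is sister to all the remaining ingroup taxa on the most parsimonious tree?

Character polarity is set by the outgroup: the derived state is whichever differs from the outgroup's state, so for nictitating membrane, stem photosynthetic, webbed digits the derived state is '0', and for the remaining characters it is '1'.
nictitating membrane (derived state '0') is shared by Eta and Zeta — a synapomorphy uniting that clade.
stipules present (derived state '1') is shared by Beta, Delta, Eta, Gamma, and Zeta — a synapomorphy uniting that clade.
Only Beta and Delta show the derived state '0' for stem photosynthetic, supporting them as a clade.
wing venation reduced (state '1') occurs in Delta and Zeta but conflicts with the nesting implied by the other characters — most parsimoniously interpreted as homoplasy.
pollen tricolpate: derived state '1' in Beta, Delta, Eta, and Zeta only — synapomorphy for {Beta, Delta, Eta, Zeta}.
gular pouch: derived state '1' in Gamma only — an autapomorphy, so it tells us nothing about relationships among taxa.
All ingroup taxa share the derived state '0' for webbed digits; it defines the ingroup but does not resolve relationships within it.
Most parsimonious ingroup topology: ((((Eta,Zeta),(Beta,Delta)),Gamma),Alpha).
Alpha is sister to the clade containing all other ingroup taxa, so it is the earliest-diverging (most basal) ingroup lineage.

Alpha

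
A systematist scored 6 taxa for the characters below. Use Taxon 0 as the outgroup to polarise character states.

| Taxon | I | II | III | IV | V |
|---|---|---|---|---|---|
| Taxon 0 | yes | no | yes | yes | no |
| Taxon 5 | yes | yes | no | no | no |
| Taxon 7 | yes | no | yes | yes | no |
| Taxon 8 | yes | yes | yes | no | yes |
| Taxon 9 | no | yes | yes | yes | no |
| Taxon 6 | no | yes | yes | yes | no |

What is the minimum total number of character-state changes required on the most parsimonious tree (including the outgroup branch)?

5

Character polarity is set by the outgroup: the derived state is whichever differs from the outgroup's state, so for I, III, IV the derived state is 'no', and for the remaining characters it is 'yes'.
Only Taxon 6 and Taxon 9 show the derived state 'no' for I, supporting them as a clade.
Only Taxon 5, Taxon 6, Taxon 8, and Taxon 9 show the derived state 'yes' for II, supporting them as a clade.
III (derived state 'no') is unique to Taxon 5 (autapomorphy; uninformative for grouping).
IV: derived state 'no' in Taxon 5 and Taxon 8 only — synapomorphy for {Taxon 5, Taxon 8}.
V (derived state 'yes') is unique to Taxon 8 (autapomorphy; uninformative for grouping).
Most parsimonious ingroup topology: (((Taxon 5,Taxon 8),(Taxon 9,Taxon 6)),Taxon 7).
Changes per character on this tree: I: 1; II: 1; III: 1; IV: 1; V: 1.
Total = 5.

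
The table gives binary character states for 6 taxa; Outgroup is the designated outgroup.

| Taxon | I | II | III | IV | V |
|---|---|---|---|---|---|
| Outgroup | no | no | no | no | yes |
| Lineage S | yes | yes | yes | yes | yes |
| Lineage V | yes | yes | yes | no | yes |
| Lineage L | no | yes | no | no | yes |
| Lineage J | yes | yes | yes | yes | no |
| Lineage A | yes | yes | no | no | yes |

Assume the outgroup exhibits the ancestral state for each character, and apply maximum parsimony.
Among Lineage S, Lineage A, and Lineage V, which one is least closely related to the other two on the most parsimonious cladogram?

Character polarity is set by the outgroup: the derived state is whichever differs from the outgroup's state, so for V the derived state is 'no', and for the remaining characters it is 'yes'.
I (derived state 'yes') is shared by Lineage A, Lineage J, Lineage S, and Lineage V — a synapomorphy uniting that clade.
All ingroup taxa share the derived state 'yes' for II; it defines the ingroup but does not resolve relationships within it.
III (derived state 'yes') is shared by Lineage J, Lineage S, and Lineage V — a synapomorphy uniting that clade.
Only Lineage J and Lineage S show the derived state 'yes' for IV, supporting them as a clade.
V: derived state 'no' in Lineage J only — an autapomorphy, so it tells us nothing about relationships among taxa.
Most parsimonious ingroup topology: ((((Lineage S,Lineage J),Lineage V),Lineage A),Lineage L).
Lineage V and Lineage S share a more recent common ancestor with each other than either does with Lineage A, so Lineage A is the least closely related of the three.

Lineage A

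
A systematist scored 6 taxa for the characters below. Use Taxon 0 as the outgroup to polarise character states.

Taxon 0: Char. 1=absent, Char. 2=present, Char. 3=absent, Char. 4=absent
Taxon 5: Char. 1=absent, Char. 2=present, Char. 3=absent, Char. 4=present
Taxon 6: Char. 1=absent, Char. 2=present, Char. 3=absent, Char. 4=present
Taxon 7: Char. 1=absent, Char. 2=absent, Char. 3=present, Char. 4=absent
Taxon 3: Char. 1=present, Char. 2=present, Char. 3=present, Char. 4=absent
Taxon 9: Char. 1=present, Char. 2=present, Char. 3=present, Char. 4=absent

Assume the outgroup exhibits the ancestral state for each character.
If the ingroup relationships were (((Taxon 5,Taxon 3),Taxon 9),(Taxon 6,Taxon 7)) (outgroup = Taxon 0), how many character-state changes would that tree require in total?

Map each character onto (((Taxon 5,Taxon 3),Taxon 9),(Taxon 6,Taxon 7)) (rooted by Taxon 0) and count the minimum state changes it requires (Fitch parsimony):
Char. 1: 2; Char. 2: 1; Char. 3: 3; Char. 4: 2.
Total tree length = 8.

8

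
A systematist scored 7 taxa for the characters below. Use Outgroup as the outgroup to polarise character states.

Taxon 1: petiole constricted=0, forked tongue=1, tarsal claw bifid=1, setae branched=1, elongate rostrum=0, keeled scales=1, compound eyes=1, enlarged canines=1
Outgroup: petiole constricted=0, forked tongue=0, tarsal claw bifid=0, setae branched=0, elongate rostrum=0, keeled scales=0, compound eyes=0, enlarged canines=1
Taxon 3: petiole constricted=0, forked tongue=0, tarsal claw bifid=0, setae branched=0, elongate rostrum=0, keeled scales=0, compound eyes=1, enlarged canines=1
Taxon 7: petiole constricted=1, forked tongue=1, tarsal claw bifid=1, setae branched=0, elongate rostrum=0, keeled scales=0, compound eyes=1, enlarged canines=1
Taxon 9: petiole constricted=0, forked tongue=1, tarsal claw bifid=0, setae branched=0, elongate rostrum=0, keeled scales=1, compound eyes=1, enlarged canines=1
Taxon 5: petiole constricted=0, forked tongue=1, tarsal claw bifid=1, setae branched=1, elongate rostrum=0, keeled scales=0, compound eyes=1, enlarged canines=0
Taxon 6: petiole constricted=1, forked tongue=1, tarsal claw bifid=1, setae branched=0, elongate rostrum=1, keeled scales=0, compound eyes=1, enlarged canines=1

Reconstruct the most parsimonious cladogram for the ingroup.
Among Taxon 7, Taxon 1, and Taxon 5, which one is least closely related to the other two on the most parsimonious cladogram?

Taxon 7

Character polarity is set by the outgroup: the derived state is whichever differs from the outgroup's state, so for enlarged canines the derived state is '0', and for the remaining characters it is '1'.
Only Taxon 6 and Taxon 7 show the derived state '1' for petiole constricted, supporting them as a clade.
Only Taxon 1, Taxon 5, Taxon 6, Taxon 7, and Taxon 9 show the derived state '1' for forked tongue, supporting them as a clade.
Only Taxon 1, Taxon 5, Taxon 6, and Taxon 7 show the derived state '1' for tarsal claw bifid, supporting them as a clade.
Only Taxon 1 and Taxon 5 show the derived state '1' for setae branched, supporting them as a clade.
elongate rostrum: derived state '1' in Taxon 6 only — an autapomorphy, so it tells us nothing about relationships among taxa.
keeled scales groups Taxon 1 and Taxon 9, which is incompatible with the clades supported by the remaining characters; treating it as convergent (homoplasy) costs fewer steps than any alternative tree.
compound eyes (derived state '1') is shared by all ingroup taxa — unites the whole ingroup.
enlarged canines (derived state '0') is unique to Taxon 5 (autapomorphy; uninformative for grouping).
Most parsimonious ingroup topology: ((((Taxon 1,Taxon 5),(Taxon 7,Taxon 6)),Taxon 9),Taxon 3).
Taxon 1 and Taxon 5 share a more recent common ancestor with each other than either does with Taxon 7, so Taxon 7 is the least closely related of the three.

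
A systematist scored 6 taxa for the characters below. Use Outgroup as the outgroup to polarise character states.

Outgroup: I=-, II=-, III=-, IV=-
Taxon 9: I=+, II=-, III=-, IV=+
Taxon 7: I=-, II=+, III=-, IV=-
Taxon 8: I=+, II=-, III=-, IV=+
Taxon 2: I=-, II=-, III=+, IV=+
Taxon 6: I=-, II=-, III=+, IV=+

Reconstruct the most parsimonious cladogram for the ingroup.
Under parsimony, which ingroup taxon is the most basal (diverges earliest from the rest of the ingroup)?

The outgroup has state '-' for every character, so '+' is the derived state throughout.
Only Taxon 8 and Taxon 9 show the derived state '+' for I, supporting them as a clade.
II (derived state '+') is unique to Taxon 7 (autapomorphy; uninformative for grouping).
III: derived state '+' in Taxon 2 and Taxon 6 only — synapomorphy for {Taxon 2, Taxon 6}.
IV (derived state '+') is shared by Taxon 2, Taxon 6, Taxon 8, and Taxon 9 — a synapomorphy uniting that clade.
Most parsimonious ingroup topology: (((Taxon 9,Taxon 8),(Taxon 2,Taxon 6)),Taxon 7).
Taxon 7 is sister to the clade containing all other ingroup taxa, so it is the earliest-diverging (most basal) ingroup lineage.

Taxon 7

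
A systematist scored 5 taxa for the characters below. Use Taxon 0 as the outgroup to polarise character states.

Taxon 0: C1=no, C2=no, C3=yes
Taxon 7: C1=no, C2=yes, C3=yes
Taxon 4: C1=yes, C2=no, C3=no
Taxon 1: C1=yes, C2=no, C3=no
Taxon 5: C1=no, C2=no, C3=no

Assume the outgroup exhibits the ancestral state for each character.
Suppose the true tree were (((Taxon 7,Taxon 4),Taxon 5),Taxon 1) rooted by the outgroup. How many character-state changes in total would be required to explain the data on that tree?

5

Map each character onto (((Taxon 7,Taxon 4),Taxon 5),Taxon 1) (rooted by Taxon 0) and count the minimum state changes it requires (Fitch parsimony):
C1: 2; C2: 1; C3: 2.
Total tree length = 5.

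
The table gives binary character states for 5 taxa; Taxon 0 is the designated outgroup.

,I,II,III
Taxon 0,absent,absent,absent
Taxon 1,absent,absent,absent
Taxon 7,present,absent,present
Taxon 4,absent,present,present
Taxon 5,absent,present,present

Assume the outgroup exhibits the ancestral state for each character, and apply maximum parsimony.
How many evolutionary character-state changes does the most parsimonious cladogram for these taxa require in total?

The outgroup has state 'absent' for every character, so 'present' is the derived state throughout.
I (derived state 'present') is unique to Taxon 7 (autapomorphy; uninformative for grouping).
II: derived state 'present' in Taxon 4 and Taxon 5 only — synapomorphy for {Taxon 4, Taxon 5}.
III (derived state 'present') is shared by Taxon 4, Taxon 5, and Taxon 7 — a synapomorphy uniting that clade.
Most parsimonious ingroup topology: (Taxon 1,(Taxon 7,(Taxon 4,Taxon 5))).
Changes per character on this tree: I: 1; II: 1; III: 1.
Total = 3.

3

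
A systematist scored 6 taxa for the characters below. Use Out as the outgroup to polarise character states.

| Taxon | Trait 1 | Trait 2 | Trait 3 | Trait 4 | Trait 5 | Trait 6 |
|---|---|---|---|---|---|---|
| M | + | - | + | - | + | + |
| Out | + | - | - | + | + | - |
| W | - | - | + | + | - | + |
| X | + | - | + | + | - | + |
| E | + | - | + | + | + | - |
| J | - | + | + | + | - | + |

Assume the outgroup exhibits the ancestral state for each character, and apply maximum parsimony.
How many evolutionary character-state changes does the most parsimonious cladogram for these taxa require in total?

Character polarity is set by the outgroup: the derived state is whichever differs from the outgroup's state, so for Trait 1, Trait 4, Trait 5 the derived state is '-', and for the remaining characters it is '+'.
Only J and W show the derived state '-' for Trait 1, supporting them as a clade.
Trait 2: derived state '+' in J only — an autapomorphy, so it tells us nothing about relationships among taxa.
Trait 3 (derived state '+') is shared by all ingroup taxa — unites the whole ingroup.
Trait 4: derived state '-' in M only — an autapomorphy, so it tells us nothing about relationships among taxa.
Only J, W, and X show the derived state '-' for Trait 5, supporting them as a clade.
Trait 6: derived state '+' in J, M, W, and X only — synapomorphy for {J, M, W, X}.
Most parsimonious ingroup topology: (E,(((J,W),X),M)).
Changes per character on this tree: Trait 1: 1; Trait 2: 1; Trait 3: 1; Trait 4: 1; Trait 5: 1; Trait 6: 1.
Total = 6.

6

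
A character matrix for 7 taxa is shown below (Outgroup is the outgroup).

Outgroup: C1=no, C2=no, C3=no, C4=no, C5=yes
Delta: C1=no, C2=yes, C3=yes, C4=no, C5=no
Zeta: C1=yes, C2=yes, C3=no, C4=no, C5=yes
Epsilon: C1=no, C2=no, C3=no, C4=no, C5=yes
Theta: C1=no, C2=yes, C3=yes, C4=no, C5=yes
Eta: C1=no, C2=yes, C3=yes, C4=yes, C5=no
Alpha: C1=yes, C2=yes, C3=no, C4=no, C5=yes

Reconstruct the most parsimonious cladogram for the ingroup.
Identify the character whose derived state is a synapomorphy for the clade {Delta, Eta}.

C5

Character polarity is set by the outgroup: the derived state is whichever differs from the outgroup's state, so for C5 the derived state is 'no', and for the remaining characters it is 'yes'.
C1 (derived state 'yes') is shared by Alpha and Zeta — a synapomorphy uniting that clade.
C2 (derived state 'yes') is shared by Alpha, Delta, Eta, Theta, and Zeta — a synapomorphy uniting that clade.
Only Delta, Eta, and Theta show the derived state 'yes' for C3, supporting them as a clade.
C4 (derived state 'yes') is unique to Eta (autapomorphy; uninformative for grouping).
C5 (derived state 'no') is shared by Delta and Eta — a synapomorphy uniting that clade.
Most parsimonious ingroup topology: ((((Delta,Eta),Theta),(Zeta,Alpha)),Epsilon).
The clade {Delta, Eta} is supported by C5: its derived state 'no' occurs in exactly those taxa and in no other taxon (including the outgroup).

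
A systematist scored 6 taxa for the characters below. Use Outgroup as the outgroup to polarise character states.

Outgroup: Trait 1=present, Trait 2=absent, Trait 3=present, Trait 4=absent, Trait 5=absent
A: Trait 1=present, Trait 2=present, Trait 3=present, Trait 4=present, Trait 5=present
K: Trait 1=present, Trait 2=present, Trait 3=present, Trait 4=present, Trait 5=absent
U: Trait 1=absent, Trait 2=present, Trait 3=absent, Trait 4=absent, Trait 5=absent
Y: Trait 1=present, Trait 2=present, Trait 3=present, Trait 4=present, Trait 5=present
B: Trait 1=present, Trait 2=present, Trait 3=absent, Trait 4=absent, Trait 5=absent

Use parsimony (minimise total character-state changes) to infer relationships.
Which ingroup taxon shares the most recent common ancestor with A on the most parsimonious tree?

Character polarity is set by the outgroup: the derived state is whichever differs from the outgroup's state, so for Trait 1, Trait 3 the derived state is 'absent', and for the remaining characters it is 'present'.
Trait 1: derived state 'absent' in U only — an autapomorphy, so it tells us nothing about relationships among taxa.
Trait 2 (derived state 'present') is shared by all ingroup taxa — unites the whole ingroup.
Trait 3 (derived state 'absent') is shared by B and U — a synapomorphy uniting that clade.
Trait 4 (derived state 'present') is shared by A, K, and Y — a synapomorphy uniting that clade.
Trait 5 (derived state 'present') is shared by A and Y — a synapomorphy uniting that clade.
Most parsimonious ingroup topology: (((A,Y),K),(U,B)).
A and Y form a cherry on this tree, so they are sister taxa.

Y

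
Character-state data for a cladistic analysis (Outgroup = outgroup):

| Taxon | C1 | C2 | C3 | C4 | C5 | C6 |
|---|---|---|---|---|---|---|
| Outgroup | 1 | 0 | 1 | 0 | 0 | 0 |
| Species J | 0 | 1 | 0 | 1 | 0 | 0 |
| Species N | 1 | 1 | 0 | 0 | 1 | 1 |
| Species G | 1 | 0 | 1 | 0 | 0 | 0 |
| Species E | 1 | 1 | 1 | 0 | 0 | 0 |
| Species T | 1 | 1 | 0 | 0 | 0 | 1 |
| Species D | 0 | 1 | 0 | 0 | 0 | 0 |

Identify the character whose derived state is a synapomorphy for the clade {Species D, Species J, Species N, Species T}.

Character polarity is set by the outgroup: the derived state is whichever differs from the outgroup's state, so for C1, C3 the derived state is '0', and for the remaining characters it is '1'.
C1: derived state '0' in Species D and Species J only — synapomorphy for {Species D, Species J}.
Only Species D, Species E, Species J, Species N, and Species T show the derived state '1' for C2, supporting them as a clade.
Only Species D, Species J, Species N, and Species T show the derived state '0' for C3, supporting them as a clade.
C4: derived state '1' in Species J only — an autapomorphy, so it tells us nothing about relationships among taxa.
C5: derived state '1' in Species N only — an autapomorphy, so it tells us nothing about relationships among taxa.
C6: derived state '1' in Species N and Species T only — synapomorphy for {Species N, Species T}.
Most parsimonious ingroup topology: ((((Species J,Species D),(Species N,Species T)),Species E),Species G).
The clade {Species D, Species J, Species N, Species T} is supported by C3: its derived state '0' occurs in exactly those taxa and in no other taxon (including the outgroup).

C3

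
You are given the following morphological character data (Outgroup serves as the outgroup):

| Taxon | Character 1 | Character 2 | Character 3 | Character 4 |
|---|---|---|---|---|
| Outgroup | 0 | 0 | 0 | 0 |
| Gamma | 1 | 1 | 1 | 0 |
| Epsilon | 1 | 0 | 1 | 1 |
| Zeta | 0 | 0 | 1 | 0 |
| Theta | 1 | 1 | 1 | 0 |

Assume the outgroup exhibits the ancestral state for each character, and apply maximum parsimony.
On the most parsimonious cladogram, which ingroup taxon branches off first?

Zeta

The outgroup has state '0' for every character, so '1' is the derived state throughout.
Only Epsilon, Gamma, and Theta show the derived state '1' for Character 1, supporting them as a clade.
Character 2 (derived state '1') is shared by Gamma and Theta — a synapomorphy uniting that clade.
All ingroup taxa share the derived state '1' for Character 3; it defines the ingroup but does not resolve relationships within it.
Character 4 (derived state '1') is unique to Epsilon (autapomorphy; uninformative for grouping).
Most parsimonious ingroup topology: (((Gamma,Theta),Epsilon),Zeta).
Zeta is sister to the clade containing all other ingroup taxa, so it is the earliest-diverging (most basal) ingroup lineage.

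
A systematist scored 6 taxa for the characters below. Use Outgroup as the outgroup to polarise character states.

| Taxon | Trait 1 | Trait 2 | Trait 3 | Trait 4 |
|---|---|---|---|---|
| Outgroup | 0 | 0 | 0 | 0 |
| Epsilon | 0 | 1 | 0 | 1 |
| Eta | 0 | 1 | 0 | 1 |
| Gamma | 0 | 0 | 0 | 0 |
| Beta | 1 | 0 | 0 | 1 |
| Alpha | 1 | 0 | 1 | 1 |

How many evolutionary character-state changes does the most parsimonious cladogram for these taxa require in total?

4

The outgroup has state '0' for every character, so '1' is the derived state throughout.
Trait 1 (derived state '1') is shared by Alpha and Beta — a synapomorphy uniting that clade.
Only Epsilon and Eta show the derived state '1' for Trait 2, supporting them as a clade.
Trait 3 (derived state '1') is unique to Alpha (autapomorphy; uninformative for grouping).
Trait 4: derived state '1' in Alpha, Beta, Epsilon, and Eta only — synapomorphy for {Alpha, Beta, Epsilon, Eta}.
Most parsimonious ingroup topology: (((Epsilon,Eta),(Beta,Alpha)),Gamma).
Changes per character on this tree: Trait 1: 1; Trait 2: 1; Trait 3: 1; Trait 4: 1.
Total = 4.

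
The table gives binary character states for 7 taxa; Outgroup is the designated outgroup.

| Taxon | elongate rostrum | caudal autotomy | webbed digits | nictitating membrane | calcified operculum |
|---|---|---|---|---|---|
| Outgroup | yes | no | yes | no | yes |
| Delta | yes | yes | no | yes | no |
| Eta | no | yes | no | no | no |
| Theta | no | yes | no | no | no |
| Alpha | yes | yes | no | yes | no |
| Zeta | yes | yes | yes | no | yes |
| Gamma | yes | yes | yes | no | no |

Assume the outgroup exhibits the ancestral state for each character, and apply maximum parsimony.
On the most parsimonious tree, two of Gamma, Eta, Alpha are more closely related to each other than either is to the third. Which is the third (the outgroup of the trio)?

Character polarity is set by the outgroup: the derived state is whichever differs from the outgroup's state, so for elongate rostrum, webbed digits, calcified operculum the derived state is 'no', and for the remaining characters it is 'yes'.
elongate rostrum: derived state 'no' in Eta and Theta only — synapomorphy for {Eta, Theta}.
caudal autotomy (derived state 'yes') is shared by all ingroup taxa — unites the whole ingroup.
webbed digits: derived state 'no' in Alpha, Delta, Eta, and Theta only — synapomorphy for {Alpha, Delta, Eta, Theta}.
Only Alpha and Delta show the derived state 'yes' for nictitating membrane, supporting them as a clade.
calcified operculum: derived state 'no' in Alpha, Delta, Eta, Gamma, and Theta only — synapomorphy for {Alpha, Delta, Eta, Gamma, Theta}.
Most parsimonious ingroup topology: ((((Delta,Alpha),(Eta,Theta)),Gamma),Zeta).
Eta and Alpha share a more recent common ancestor with each other than either does with Gamma, so Gamma is the least closely related of the three.

Gamma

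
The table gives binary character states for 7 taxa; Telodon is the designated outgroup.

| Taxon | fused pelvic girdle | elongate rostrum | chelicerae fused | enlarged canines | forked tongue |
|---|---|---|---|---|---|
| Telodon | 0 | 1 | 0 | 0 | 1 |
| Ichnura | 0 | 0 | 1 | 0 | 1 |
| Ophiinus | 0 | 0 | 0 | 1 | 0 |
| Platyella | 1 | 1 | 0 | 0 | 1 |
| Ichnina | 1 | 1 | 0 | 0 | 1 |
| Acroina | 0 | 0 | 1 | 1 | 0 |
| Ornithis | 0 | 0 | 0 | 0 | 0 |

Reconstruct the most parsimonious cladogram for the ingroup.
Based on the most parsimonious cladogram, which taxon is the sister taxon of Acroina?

Character polarity is set by the outgroup: the derived state is whichever differs from the outgroup's state, so for elongate rostrum, forked tongue the derived state is '0', and for the remaining characters it is '1'.
fused pelvic girdle: derived state '1' in Ichnina and Platyella only — synapomorphy for {Ichnina, Platyella}.
elongate rostrum: derived state '0' in Acroina, Ichnura, Ophiinus, and Ornithis only — synapomorphy for {Acroina, Ichnura, Ophiinus, Ornithis}.
chelicerae fused groups Acroina and Ichnura, which is incompatible with the clades supported by the remaining characters; treating it as convergent (homoplasy) costs fewer steps than any alternative tree.
Only Acroina and Ophiinus show the derived state '1' for enlarged canines, supporting them as a clade.
Only Acroina, Ophiinus, and Ornithis show the derived state '0' for forked tongue, supporting them as a clade.
Most parsimonious ingroup topology: ((Ichnura,((Ophiinus,Acroina),Ornithis)),(Platyella,Ichnina)).
Acroina and Ophiinus form a cherry on this tree, so they are sister taxa.

Ophiinus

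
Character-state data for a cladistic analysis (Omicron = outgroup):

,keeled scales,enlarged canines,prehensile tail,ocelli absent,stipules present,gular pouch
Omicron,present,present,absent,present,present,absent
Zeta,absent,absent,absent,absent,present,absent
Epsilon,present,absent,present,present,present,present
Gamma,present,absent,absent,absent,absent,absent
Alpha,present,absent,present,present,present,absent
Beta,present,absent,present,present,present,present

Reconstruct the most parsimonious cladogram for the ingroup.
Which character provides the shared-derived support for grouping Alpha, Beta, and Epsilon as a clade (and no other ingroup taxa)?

prehensile tail

Character polarity is set by the outgroup: the derived state is whichever differs from the outgroup's state, so for keeled scales, enlarged canines, ocelli absent, stipules present the derived state is 'absent', and for the remaining characters it is 'present'.
keeled scales (derived state 'absent') is unique to Zeta (autapomorphy; uninformative for grouping).
All ingroup taxa share the derived state 'absent' for enlarged canines; it defines the ingroup but does not resolve relationships within it.
prehensile tail (derived state 'present') is shared by Alpha, Beta, and Epsilon — a synapomorphy uniting that clade.
Only Gamma and Zeta show the derived state 'absent' for ocelli absent, supporting them as a clade.
stipules present (derived state 'absent') is unique to Gamma (autapomorphy; uninformative for grouping).
Only Beta and Epsilon show the derived state 'present' for gular pouch, supporting them as a clade.
Most parsimonious ingroup topology: ((Zeta,Gamma),((Epsilon,Beta),Alpha)).
The clade {Alpha, Beta, Epsilon} is supported by prehensile tail: its derived state 'present' occurs in exactly those taxa and in no other taxon (including the outgroup).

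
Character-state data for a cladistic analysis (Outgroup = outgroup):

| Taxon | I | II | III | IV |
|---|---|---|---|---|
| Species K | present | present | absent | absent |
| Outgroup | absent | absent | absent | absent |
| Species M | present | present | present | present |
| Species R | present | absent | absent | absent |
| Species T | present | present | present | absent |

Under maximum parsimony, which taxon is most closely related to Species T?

The outgroup has state 'absent' for every character, so 'present' is the derived state throughout.
I (derived state 'present') is shared by all ingroup taxa — unites the whole ingroup.
Only Species K, Species M, and Species T show the derived state 'present' for II, supporting them as a clade.
Only Species M and Species T show the derived state 'present' for III, supporting them as a clade.
IV (derived state 'present') is unique to Species M (autapomorphy; uninformative for grouping).
Most parsimonious ingroup topology: (((Species T,Species M),Species K),Species R).
Species T and Species M form a cherry on this tree, so they are sister taxa.

Species M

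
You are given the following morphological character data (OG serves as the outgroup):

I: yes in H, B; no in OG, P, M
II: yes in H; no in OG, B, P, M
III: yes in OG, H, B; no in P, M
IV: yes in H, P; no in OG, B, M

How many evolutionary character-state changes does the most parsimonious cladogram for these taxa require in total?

5

Character polarity is set by the outgroup: the derived state is whichever differs from the outgroup's state, so for III the derived state is 'no', and for the remaining characters it is 'yes'.
I: derived state 'yes' in B and H only — synapomorphy for {B, H}.
II: derived state 'yes' in H only — an autapomorphy, so it tells us nothing about relationships among taxa.
III: derived state 'no' in M and P only — synapomorphy for {M, P}.
IV (state 'yes') occurs in H and P but conflicts with the nesting implied by the other characters — most parsimoniously interpreted as homoplasy.
Most parsimonious ingroup topology: ((H,B),(P,M)).
Changes per character on this tree: I: 1; II: 1; III: 1; IV: 2.
Total = 5.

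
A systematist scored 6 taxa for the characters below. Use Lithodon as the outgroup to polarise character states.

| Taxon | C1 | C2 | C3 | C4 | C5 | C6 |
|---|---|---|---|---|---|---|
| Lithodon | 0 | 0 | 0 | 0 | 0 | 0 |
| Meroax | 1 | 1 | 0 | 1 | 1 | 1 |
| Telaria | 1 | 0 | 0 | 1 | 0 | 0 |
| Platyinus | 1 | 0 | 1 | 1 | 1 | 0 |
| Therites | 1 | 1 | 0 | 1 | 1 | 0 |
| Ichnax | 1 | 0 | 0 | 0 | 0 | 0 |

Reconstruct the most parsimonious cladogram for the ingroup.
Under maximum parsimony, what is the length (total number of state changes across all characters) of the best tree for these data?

The outgroup has state '0' for every character, so '1' is the derived state throughout.
All ingroup taxa share the derived state '1' for C1; it defines the ingroup but does not resolve relationships within it.
C2 (derived state '1') is shared by Meroax and Therites — a synapomorphy uniting that clade.
C3 (derived state '1') is unique to Platyinus (autapomorphy; uninformative for grouping).
C4 (derived state '1') is shared by Meroax, Platyinus, Telaria, and Therites — a synapomorphy uniting that clade.
C5 (derived state '1') is shared by Meroax, Platyinus, and Therites — a synapomorphy uniting that clade.
C6 (derived state '1') is unique to Meroax (autapomorphy; uninformative for grouping).
Most parsimonious ingroup topology: ((((Meroax,Therites),Platyinus),Telaria),Ichnax).
Changes per character on this tree: C1: 1; C2: 1; C3: 1; C4: 1; C5: 1; C6: 1.
Total = 6.

6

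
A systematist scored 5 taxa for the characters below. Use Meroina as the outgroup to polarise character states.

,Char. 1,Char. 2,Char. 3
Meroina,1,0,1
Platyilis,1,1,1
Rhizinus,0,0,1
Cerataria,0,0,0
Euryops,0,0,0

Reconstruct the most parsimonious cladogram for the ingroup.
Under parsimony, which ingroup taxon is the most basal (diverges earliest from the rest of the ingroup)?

Character polarity is set by the outgroup: the derived state is whichever differs from the outgroup's state, so for Char. 1, Char. 3 the derived state is '0', and for the remaining characters it is '1'.
Char. 1 (derived state '0') is shared by Cerataria, Euryops, and Rhizinus — a synapomorphy uniting that clade.
Char. 2 (derived state '1') is unique to Platyilis (autapomorphy; uninformative for grouping).
Only Cerataria and Euryops show the derived state '0' for Char. 3, supporting them as a clade.
Most parsimonious ingroup topology: (Platyilis,(Rhizinus,(Cerataria,Euryops))).
Platyilis is sister to the clade containing all other ingroup taxa, so it is the earliest-diverging (most basal) ingroup lineage.

Platyilis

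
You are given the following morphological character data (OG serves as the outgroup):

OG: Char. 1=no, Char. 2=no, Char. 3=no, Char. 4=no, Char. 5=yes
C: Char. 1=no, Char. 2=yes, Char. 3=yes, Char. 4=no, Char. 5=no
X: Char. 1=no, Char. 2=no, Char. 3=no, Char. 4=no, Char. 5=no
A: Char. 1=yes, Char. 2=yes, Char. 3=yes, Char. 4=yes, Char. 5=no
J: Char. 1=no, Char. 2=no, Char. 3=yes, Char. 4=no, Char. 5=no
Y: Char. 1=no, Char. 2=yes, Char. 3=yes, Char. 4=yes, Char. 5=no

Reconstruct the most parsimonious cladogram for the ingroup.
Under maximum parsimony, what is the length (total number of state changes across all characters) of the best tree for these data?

Character polarity is set by the outgroup: the derived state is whichever differs from the outgroup's state, so for Char. 5 the derived state is 'no', and for the remaining characters it is 'yes'.
Char. 1: derived state 'yes' in A only — an autapomorphy, so it tells us nothing about relationships among taxa.
Char. 2: derived state 'yes' in A, C, and Y only — synapomorphy for {A, C, Y}.
Char. 3 (derived state 'yes') is shared by A, C, J, and Y — a synapomorphy uniting that clade.
Char. 4: derived state 'yes' in A and Y only — synapomorphy for {A, Y}.
All ingroup taxa share the derived state 'no' for Char. 5; it defines the ingroup but does not resolve relationships within it.
Most parsimonious ingroup topology: (((C,(A,Y)),J),X).
Changes per character on this tree: Char. 1: 1; Char. 2: 1; Char. 3: 1; Char. 4: 1; Char. 5: 1.
Total = 5.

5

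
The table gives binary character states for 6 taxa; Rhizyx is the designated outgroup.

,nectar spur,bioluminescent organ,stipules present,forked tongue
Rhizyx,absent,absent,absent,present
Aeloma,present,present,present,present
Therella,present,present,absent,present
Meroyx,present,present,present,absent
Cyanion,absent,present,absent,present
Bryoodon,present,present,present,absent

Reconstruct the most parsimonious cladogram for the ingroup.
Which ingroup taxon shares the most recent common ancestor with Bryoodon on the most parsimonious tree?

Meroyx

Character polarity is set by the outgroup: the derived state is whichever differs from the outgroup's state, so for forked tongue the derived state is 'absent', and for the remaining characters it is 'present'.
nectar spur (derived state 'present') is shared by Aeloma, Bryoodon, Meroyx, and Therella — a synapomorphy uniting that clade.
All ingroup taxa share the derived state 'present' for bioluminescent organ; it defines the ingroup but does not resolve relationships within it.
stipules present (derived state 'present') is shared by Aeloma, Bryoodon, and Meroyx — a synapomorphy uniting that clade.
Only Bryoodon and Meroyx show the derived state 'absent' for forked tongue, supporting them as a clade.
Most parsimonious ingroup topology: (((Aeloma,(Meroyx,Bryoodon)),Therella),Cyanion).
Bryoodon and Meroyx form a cherry on this tree, so they are sister taxa.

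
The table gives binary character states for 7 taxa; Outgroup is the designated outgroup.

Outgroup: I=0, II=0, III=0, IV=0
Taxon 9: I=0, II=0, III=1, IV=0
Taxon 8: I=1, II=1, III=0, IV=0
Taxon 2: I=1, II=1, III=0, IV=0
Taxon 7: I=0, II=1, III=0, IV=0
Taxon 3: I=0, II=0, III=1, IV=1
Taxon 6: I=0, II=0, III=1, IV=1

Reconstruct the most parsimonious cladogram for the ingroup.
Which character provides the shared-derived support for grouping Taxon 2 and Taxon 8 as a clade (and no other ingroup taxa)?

The outgroup has state '0' for every character, so '1' is the derived state throughout.
I: derived state '1' in Taxon 2 and Taxon 8 only — synapomorphy for {Taxon 2, Taxon 8}.
II (derived state '1') is shared by Taxon 2, Taxon 7, and Taxon 8 — a synapomorphy uniting that clade.
III: derived state '1' in Taxon 3, Taxon 6, and Taxon 9 only — synapomorphy for {Taxon 3, Taxon 6, Taxon 9}.
Only Taxon 3 and Taxon 6 show the derived state '1' for IV, supporting them as a clade.
Most parsimonious ingroup topology: (((Taxon 2,Taxon 8),Taxon 7),(Taxon 9,(Taxon 3,Taxon 6))).
The clade {Taxon 2, Taxon 8} is supported by I: its derived state '1' occurs in exactly those taxa and in no other taxon (including the outgroup).

I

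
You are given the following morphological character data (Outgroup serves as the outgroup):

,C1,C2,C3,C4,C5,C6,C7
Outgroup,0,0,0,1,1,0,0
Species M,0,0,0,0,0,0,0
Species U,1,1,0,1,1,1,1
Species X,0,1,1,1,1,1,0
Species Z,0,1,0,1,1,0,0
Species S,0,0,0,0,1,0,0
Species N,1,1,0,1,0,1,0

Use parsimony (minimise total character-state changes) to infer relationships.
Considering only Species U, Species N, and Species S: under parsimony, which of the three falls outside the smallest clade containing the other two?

Character polarity is set by the outgroup: the derived state is whichever differs from the outgroup's state, so for C4, C5 the derived state is '0', and for the remaining characters it is '1'.
C1 (derived state '1') is shared by Species N and Species U — a synapomorphy uniting that clade.
C2 (derived state '1') is shared by Species N, Species U, Species X, and Species Z — a synapomorphy uniting that clade.
C3 (derived state '1') is unique to Species X (autapomorphy; uninformative for grouping).
C4: derived state '0' in Species M and Species S only — synapomorphy for {Species M, Species S}.
C5 (state '0') occurs in Species M and Species N but conflicts with the nesting implied by the other characters — most parsimoniously interpreted as homoplasy.
C6: derived state '1' in Species N, Species U, and Species X only — synapomorphy for {Species N, Species U, Species X}.
C7: derived state '1' in Species U only — an autapomorphy, so it tells us nothing about relationships among taxa.
Most parsimonious ingroup topology: ((Species M,Species S),(((Species U,Species N),Species X),Species Z)).
Species N and Species U share a more recent common ancestor with each other than either does with Species S, so Species S is the least closely related of the three.

Species S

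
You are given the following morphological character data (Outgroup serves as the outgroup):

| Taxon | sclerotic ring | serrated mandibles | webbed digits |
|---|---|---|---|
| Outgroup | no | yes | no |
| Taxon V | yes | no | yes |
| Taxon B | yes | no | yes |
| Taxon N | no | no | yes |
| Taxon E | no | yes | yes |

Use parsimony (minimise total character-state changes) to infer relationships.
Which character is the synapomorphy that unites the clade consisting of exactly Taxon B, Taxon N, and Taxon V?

serrated mandibles

Character polarity is set by the outgroup: the derived state is whichever differs from the outgroup's state, so for serrated mandibles the derived state is 'no', and for the remaining characters it is 'yes'.
Only Taxon B and Taxon V show the derived state 'yes' for sclerotic ring, supporting them as a clade.
serrated mandibles (derived state 'no') is shared by Taxon B, Taxon N, and Taxon V — a synapomorphy uniting that clade.
All ingroup taxa share the derived state 'yes' for webbed digits; it defines the ingroup but does not resolve relationships within it.
Most parsimonious ingroup topology: (((Taxon V,Taxon B),Taxon N),Taxon E).
The clade {Taxon B, Taxon N, Taxon V} is supported by serrated mandibles: its derived state 'no' occurs in exactly those taxa and in no other taxon (including the outgroup).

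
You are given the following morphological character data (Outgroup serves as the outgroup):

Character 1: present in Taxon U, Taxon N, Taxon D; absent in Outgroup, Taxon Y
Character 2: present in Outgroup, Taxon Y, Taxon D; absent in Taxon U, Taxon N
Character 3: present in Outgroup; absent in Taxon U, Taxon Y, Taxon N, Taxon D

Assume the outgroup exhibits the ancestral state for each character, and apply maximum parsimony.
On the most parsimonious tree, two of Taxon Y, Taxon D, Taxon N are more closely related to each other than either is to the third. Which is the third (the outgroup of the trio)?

Taxon Y

Character polarity is set by the outgroup: the derived state is whichever differs from the outgroup's state, so for Character 2, Character 3 the derived state is 'absent', and for the remaining characters it is 'present'.
Character 1: derived state 'present' in Taxon D, Taxon N, and Taxon U only — synapomorphy for {Taxon D, Taxon N, Taxon U}.
Character 2 (derived state 'absent') is shared by Taxon N and Taxon U — a synapomorphy uniting that clade.
Character 3 (derived state 'absent') is shared by all ingroup taxa — unites the whole ingroup.
Most parsimonious ingroup topology: (((Taxon U,Taxon N),Taxon D),Taxon Y).
Taxon D and Taxon N share a more recent common ancestor with each other than either does with Taxon Y, so Taxon Y is the least closely related of the three.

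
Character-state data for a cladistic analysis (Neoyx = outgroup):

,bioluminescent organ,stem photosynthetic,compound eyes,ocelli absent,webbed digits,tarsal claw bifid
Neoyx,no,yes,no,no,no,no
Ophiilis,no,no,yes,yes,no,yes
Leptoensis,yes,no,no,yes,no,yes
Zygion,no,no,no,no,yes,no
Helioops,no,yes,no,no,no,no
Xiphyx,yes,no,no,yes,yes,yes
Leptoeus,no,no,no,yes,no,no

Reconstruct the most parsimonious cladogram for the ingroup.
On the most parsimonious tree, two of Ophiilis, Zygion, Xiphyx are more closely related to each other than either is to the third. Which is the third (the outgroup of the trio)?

Zygion

Character polarity is set by the outgroup: the derived state is whichever differs from the outgroup's state, so for stem photosynthetic the derived state is 'no', and for the remaining characters it is 'yes'.
bioluminescent organ: derived state 'yes' in Leptoensis and Xiphyx only — synapomorphy for {Leptoensis, Xiphyx}.
stem photosynthetic (derived state 'no') is shared by Leptoensis, Leptoeus, Ophiilis, Xiphyx, and Zygion — a synapomorphy uniting that clade.
compound eyes: derived state 'yes' in Ophiilis only — an autapomorphy, so it tells us nothing about relationships among taxa.
ocelli absent: derived state 'yes' in Leptoensis, Leptoeus, Ophiilis, and Xiphyx only — synapomorphy for {Leptoensis, Leptoeus, Ophiilis, Xiphyx}.
webbed digits (state 'yes') occurs in Xiphyx and Zygion but conflicts with the nesting implied by the other characters — most parsimoniously interpreted as homoplasy.
tarsal claw bifid: derived state 'yes' in Leptoensis, Ophiilis, and Xiphyx only — synapomorphy for {Leptoensis, Ophiilis, Xiphyx}.
Most parsimonious ingroup topology: ((((Ophiilis,(Leptoensis,Xiphyx)),Leptoeus),Zygion),Helioops).
Ophiilis and Xiphyx share a more recent common ancestor with each other than either does with Zygion, so Zygion is the least closely related of the three.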